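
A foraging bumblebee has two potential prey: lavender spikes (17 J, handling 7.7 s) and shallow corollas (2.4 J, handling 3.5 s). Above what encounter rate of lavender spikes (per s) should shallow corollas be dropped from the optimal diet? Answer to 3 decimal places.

0.059 per s

At the threshold, the rate on lavender spikes alone equals the profitability of shallow corollas: λ·17/(1 + λ·7.7) = 2.4/3.5 = 0.6857.
Rearranging, λ(17 − 0.6857×7.7) = 0.6857, so λ = 0.6857/11.72 = 0.05851 per s.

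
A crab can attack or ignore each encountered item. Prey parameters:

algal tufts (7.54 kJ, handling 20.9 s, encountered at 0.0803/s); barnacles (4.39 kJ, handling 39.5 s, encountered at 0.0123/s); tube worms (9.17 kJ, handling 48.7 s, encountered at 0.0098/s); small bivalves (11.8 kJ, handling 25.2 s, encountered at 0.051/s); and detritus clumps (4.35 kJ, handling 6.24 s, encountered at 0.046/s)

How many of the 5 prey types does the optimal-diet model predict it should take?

3

E/h in descending order: detritus clumps 0.697, small bivalves 0.468, algal tufts 0.361, tube worms 0.188, barnacles 0.111 kJ/s. The optimal diet is the largest prefix of this list for which every included type satisfies E_i/h_i > R on the types above it.
Rate on top 1: 0.1555. small bivalves: 0.468 > 0.1555 → include.
Rate on top 2: 0.3118. algal tufts: 0.361 > 0.3118 → include.
Rate on top 3: 0.3311. tube worms: 0.188 < 0.3311 → exclude; stop.
Optimal diet: detritus clumps, small bivalves, algal tufts — 3 of 5 types.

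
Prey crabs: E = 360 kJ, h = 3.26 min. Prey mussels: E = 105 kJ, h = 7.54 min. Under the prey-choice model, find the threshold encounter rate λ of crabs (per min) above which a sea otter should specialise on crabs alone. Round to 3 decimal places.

The zero-one rule: include mussels iff E₂/h₂ > λE₁/(1+λh₁). Equality gives the switch point.
λE₁h₂ = E₂ + λE₂h₁ ⇒ λ = E₂/(E₁h₂ − E₂h₁) = 105/(2714 − 342.3) = 0.04426 per min.

0.044 per min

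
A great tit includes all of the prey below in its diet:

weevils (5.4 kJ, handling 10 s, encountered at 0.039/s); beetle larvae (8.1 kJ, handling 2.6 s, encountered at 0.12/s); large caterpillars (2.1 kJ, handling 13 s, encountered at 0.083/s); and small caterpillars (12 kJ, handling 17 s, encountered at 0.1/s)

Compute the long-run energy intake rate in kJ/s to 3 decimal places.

0.571 kJ/s

R = Σλ_iE_i / (1 + Σλ_ih_i)
Numerator: 0.039×5.4 + 0.12×8.1 + 0.083×2.1 + 0.1×12 = 2.557
Denominator: 1 + 0.039×10 + 0.12×2.6 + 0.083×13 + 0.1×17 = 4.481
R = 2.557/4.481 = 0.5706 kJ/s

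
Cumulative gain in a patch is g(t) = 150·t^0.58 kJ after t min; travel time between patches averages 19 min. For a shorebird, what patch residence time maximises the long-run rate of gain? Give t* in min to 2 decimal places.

Optimal t* satisfies g'(t*) = g(t*)/(T + t*).
g'(t) = 0.58·150·t^-0.42. Setting 0.58·150·t^-0.42 = 150·t^0.58/(19+t) gives 0.58(19+t) = t, so 0.42·t = 0.58×19.
t* = 0.58×19/0.42 = 26.24 min.

26.24 min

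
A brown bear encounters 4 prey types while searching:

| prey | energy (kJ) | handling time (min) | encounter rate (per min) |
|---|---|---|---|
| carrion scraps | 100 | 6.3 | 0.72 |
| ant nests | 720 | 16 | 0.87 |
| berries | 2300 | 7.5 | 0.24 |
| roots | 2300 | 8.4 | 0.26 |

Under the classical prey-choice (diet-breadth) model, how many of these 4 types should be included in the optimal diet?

2

Rank by E/h (kJ/min): berries 307, roots 274, ant nests 45, carrion scraps 15.9. Include each in turn until the next type's E/h falls below the running intake rate.
Rate on top 1: 197.1. roots: 274 > 197.1 → include.
Rate on top 2: 230.7. ant nests: 45 < 230.7 → exclude; stop.
Optimal diet: berries, roots — 2 of 4 types.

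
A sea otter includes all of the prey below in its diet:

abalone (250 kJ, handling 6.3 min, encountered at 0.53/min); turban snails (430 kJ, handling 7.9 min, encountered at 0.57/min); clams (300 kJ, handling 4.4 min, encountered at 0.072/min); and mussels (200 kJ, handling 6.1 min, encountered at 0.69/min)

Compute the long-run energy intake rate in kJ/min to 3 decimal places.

Energy encountered per unit search time: 0.53×250 + 0.57×430 + 0.072×300 + 0.69×200 = 537.2 kJ/min.
Handling time per unit search time: 0.53×6.3 + 0.57×7.9 + 0.072×4.4 + 0.69×6.1 = 12.37.
Rate = 537.2/(1 + 12.37) = 40.19 kJ/min.

40.186 kJ/min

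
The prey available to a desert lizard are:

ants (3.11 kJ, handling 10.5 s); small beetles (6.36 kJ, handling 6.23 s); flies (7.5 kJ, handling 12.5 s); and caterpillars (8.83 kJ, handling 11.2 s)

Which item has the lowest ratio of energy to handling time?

Profitability E/h (kJ/s): ants = 3.11/10.5 = 0.296, small beetles = 6.36/6.23 = 1.02, flies = 7.5/12.5 = 0.6, caterpillars = 8.83/11.2 = 0.788.
Ranked: small beetles > caterpillars > flies > ants.

ants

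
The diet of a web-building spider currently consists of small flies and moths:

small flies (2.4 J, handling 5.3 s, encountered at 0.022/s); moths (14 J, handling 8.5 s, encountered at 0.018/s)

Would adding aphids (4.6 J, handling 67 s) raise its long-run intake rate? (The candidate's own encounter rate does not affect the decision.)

Current rate: (0.022×2.4 + 0.018×14)/(1 + 0.022×5.3 + 0.018×8.5) = 0.2401 J/s.
aphids: E/h = 4.6/67 = 0.06866 J/s.
Since 0.06866 < R, time spent handling aphids is better spent searching.

No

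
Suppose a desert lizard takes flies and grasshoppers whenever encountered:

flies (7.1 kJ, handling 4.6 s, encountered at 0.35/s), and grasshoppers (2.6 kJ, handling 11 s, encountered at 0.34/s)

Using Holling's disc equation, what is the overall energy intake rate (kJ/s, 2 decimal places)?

R = (0.35×7.1 + 0.34×2.6) / (1 + 0.35×4.6 + 0.34×11) = 3.369/6.35 = 0.5306 kJ/s.

0.53 kJ/s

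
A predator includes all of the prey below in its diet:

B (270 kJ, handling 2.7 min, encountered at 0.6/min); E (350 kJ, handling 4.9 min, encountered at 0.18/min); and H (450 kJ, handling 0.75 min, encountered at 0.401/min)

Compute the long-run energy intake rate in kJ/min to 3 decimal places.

R = (0.6×270 + 0.18×350 + 0.401×450) / (1 + 0.6×2.7 + 0.18×4.9 + 0.401×0.75) = 405.5/3.803 = 106.6 kJ/min.

106.620 kJ/min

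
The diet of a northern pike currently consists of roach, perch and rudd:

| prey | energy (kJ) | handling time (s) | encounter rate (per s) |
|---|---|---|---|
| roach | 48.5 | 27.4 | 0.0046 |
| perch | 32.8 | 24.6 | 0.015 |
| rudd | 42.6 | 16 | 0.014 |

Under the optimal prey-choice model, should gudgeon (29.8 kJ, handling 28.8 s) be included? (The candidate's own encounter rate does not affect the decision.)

Intake rate on the current diet: R = (0.0046×48.5 + 0.015×32.8 + 0.014×42.6) / (1 + 0.0046×27.4 + 0.015×24.6 + 0.014×16) = 1.311/1.719 = 0.7629 kJ/s.
gudgeon: E/h = 29.8/28.8 = 1.035 kJ/s.
Since 1.035 > R, including gudgeon increases the long-run rate.

Yes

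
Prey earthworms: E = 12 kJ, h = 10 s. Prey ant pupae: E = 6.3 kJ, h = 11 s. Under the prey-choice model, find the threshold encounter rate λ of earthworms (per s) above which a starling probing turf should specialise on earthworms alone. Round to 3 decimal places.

0.091 per s

Drop ant pupae once their profitability E₂/h₂ falls below the rate achievable on earthworms alone: E₂/h₂ = λE₁/(1 + λh₁).
Solve for λ: λE₁h₂ = E₂(1 + λh₁) → λ(E₁h₂ − E₂h₁) = E₂ → λ = E₂/(E₁h₂ − E₂h₁).
λ = 6.3/(12×11 − 6.3×10) = 6.3/69 = 0.0913 per s.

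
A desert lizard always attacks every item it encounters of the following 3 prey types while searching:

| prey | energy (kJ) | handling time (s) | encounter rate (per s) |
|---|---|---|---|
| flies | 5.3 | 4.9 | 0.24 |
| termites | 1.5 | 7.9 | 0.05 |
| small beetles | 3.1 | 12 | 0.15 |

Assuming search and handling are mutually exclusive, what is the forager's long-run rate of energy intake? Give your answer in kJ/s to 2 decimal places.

0.41 kJ/s

Energy encountered per unit search time: 0.24×5.3 + 0.05×1.5 + 0.15×3.1 = 1.812 kJ/s.
Handling time per unit search time: 0.24×4.9 + 0.05×7.9 + 0.15×12 = 3.371.
Rate = 1.812/(1 + 3.371) = 0.4146 kJ/s.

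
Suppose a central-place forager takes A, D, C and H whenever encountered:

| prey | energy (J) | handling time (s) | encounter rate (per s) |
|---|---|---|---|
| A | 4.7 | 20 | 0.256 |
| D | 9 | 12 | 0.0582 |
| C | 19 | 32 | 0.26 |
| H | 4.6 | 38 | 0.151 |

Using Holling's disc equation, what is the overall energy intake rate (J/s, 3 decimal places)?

R = Σλ_iE_i / (1 + Σλ_ih_i)
Numerator: 0.256×4.7 + 0.0582×9 + 0.26×19 + 0.151×4.6 = 7.362
Denominator: 1 + 0.256×20 + 0.0582×12 + 0.26×32 + 0.151×38 = 20.88
R = 7.362/20.88 = 0.3526 J/s

0.353 J/s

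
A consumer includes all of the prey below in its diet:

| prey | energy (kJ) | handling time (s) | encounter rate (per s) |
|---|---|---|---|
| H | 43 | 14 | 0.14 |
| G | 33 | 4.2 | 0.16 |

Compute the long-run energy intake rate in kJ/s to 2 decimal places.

R = Σλ_iE_i / (1 + Σλ_ih_i)
Numerator: 0.14×43 + 0.16×33 = 11.3
Denominator: 1 + 0.14×14 + 0.16×4.2 = 3.632
R = 11.3/3.632 = 3.111 kJ/s

3.11 kJ/s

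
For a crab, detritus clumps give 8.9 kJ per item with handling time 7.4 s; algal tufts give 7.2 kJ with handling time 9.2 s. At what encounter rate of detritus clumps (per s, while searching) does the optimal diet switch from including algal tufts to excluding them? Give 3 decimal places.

0.252 per s

The zero-one rule: include algal tufts iff E₂/h₂ > λE₁/(1+λh₁). Equality gives the switch point.
λE₁h₂ = E₂ + λE₂h₁ ⇒ λ = E₂/(E₁h₂ − E₂h₁) = 7.2/(81.88 − 53.28) = 0.2517 per s.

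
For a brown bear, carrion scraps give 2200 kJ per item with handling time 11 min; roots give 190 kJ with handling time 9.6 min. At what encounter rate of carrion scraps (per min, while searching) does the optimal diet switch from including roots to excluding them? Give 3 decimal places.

0.010 per min

Drop roots once their profitability E₂/h₂ falls below the rate achievable on carrion scraps alone: E₂/h₂ = λE₁/(1 + λh₁).
Solve for λ: λE₁h₂ = E₂(1 + λh₁) → λ(E₁h₂ − E₂h₁) = E₂ → λ = E₂/(E₁h₂ − E₂h₁).
λ = 190/(2200×9.6 − 190×11) = 190/1.903e+04 = 0.009984 per min.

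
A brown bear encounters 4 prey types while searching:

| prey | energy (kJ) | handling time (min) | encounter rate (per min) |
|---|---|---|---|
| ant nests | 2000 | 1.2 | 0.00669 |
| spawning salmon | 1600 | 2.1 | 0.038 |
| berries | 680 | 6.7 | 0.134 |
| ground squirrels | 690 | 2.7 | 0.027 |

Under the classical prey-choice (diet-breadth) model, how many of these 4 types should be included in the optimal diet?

Rank by E/h (kJ/min): ant nests 1.67e+03, spawning salmon 762, ground squirrels 256, berries 101. Include each in turn until the next type's E/h falls below the running intake rate.
Rate on top 1: 13.27. spawning salmon: 762 > 13.27 → include.
Rate on top 2: 68.19. ground squirrels: 256 > 68.19 → include.
Rate on top 3: 79.96. berries: 101 > 79.96 → include.
Optimal diet: ant nests, spawning salmon, ground squirrels, berries — 4 of 4 types.

4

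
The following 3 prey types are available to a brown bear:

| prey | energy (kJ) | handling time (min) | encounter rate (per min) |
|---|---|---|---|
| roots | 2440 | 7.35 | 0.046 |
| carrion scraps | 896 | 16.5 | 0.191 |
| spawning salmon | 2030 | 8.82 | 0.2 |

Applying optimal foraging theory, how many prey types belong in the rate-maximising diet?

Profitabilities (E/h, kJ/min): roots 332, spawning salmon 230, carrion scraps 54.3. Add prey in this order while the next type's profitability exceeds the intake rate on those already taken.
Rate on top 1: 83.88. spawning salmon: 230 > 83.88 → include.
Rate on top 2: 167.1. carrion scraps: 54.3 < 167.1 → exclude; stop.
Optimal diet: roots, spawning salmon — 2 of 3 types.

2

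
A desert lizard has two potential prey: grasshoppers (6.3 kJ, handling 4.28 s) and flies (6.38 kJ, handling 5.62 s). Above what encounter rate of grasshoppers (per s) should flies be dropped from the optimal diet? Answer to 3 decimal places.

0.788 per s

At the threshold, the rate on grasshoppers alone equals the profitability of flies: λ·6.3/(1 + λ·4.28) = 6.38/5.62 = 1.135.
Rearranging, λ(6.3 − 1.135×4.28) = 1.135, so λ = 1.135/1.441 = 0.7877 per s.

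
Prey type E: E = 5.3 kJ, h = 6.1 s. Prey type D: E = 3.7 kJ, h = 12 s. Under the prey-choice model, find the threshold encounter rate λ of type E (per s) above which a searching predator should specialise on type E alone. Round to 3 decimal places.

At the threshold, the rate on type E alone equals the profitability of type D: λ·5.3/(1 + λ·6.1) = 3.7/12 = 0.3083.
Rearranging, λ(5.3 − 0.3083×6.1) = 0.3083, so λ = 0.3083/3.419 = 0.09018 per s.

0.090 per s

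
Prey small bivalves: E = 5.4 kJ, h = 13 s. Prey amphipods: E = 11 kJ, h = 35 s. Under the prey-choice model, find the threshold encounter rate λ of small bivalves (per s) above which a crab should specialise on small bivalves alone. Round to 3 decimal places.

0.239 per s

Drop amphipods once their profitability E₂/h₂ falls below the rate achievable on small bivalves alone: E₂/h₂ = λE₁/(1 + λh₁).
Solve for λ: λE₁h₂ = E₂(1 + λh₁) → λ(E₁h₂ − E₂h₁) = E₂ → λ = E₂/(E₁h₂ − E₂h₁).
λ = 11/(5.4×35 − 11×13) = 11/46 = 0.2391 per s.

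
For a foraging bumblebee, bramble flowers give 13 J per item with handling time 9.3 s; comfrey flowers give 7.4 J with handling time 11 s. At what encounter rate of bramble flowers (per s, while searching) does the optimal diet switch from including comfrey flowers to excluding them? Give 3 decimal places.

The zero-one rule: include comfrey flowers iff E₂/h₂ > λE₁/(1+λh₁). Equality gives the switch point.
λE₁h₂ = E₂ + λE₂h₁ ⇒ λ = E₂/(E₁h₂ − E₂h₁) = 7.4/(143 − 68.82) = 0.09976 per s.

0.100 per s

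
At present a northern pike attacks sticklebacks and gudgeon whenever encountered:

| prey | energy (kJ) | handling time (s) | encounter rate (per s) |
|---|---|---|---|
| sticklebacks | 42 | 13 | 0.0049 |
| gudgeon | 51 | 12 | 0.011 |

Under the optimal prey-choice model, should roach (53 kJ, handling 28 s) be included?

Intake rate on the current diet: R = (0.0049×42 + 0.011×51) / (1 + 0.0049×13 + 0.011×12) = 0.7668/1.196 = 0.6413 kJ/s.
roach: E/h = 53/28 = 1.893 kJ/s.
Since 1.893 > R, including roach increases the long-run rate.

Yes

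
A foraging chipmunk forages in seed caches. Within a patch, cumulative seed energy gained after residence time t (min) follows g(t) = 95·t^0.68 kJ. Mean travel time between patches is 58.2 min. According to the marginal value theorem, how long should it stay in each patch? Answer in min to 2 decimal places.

Maximise g(t)/(T+t): set derivative to zero → g'(t)(T+t) = g(t).
g'(t) = 0.68·95·t^-0.32. Setting 0.68·95·t^-0.32 = 95·t^0.68/(58.2+t) gives 0.68(58.2+t) = t, so 0.32·t = 0.68×58.2.
t* = 0.68×58.2/0.32 = 123.7 min.

123.68 min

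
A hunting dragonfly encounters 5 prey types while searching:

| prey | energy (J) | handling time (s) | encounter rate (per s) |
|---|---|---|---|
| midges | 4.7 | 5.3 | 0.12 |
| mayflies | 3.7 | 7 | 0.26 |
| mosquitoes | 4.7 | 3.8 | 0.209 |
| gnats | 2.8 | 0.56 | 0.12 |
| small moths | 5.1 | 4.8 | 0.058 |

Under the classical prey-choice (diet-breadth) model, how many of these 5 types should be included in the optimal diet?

Profitabilities (E/h, J/s): gnats 5, mosquitoes 1.24, small moths 1.06, midges 0.887, mayflies 0.529. Add prey in this order while the next type's profitability exceeds the intake rate on those already taken.
Rate on top 1: 0.3148. mosquitoes: 1.24 > 0.3148 → include.
Rate on top 2: 0.7082. small moths: 1.06 > 0.7082 → include.
Rate on top 3: 0.7543. midges: 0.887 > 0.7543 → include.
Rate on top 4: 0.7847. mayflies: 0.529 < 0.7847 → exclude; stop.
Optimal diet: gnats, mosquitoes, small moths, midges — 4 of 5 types.

4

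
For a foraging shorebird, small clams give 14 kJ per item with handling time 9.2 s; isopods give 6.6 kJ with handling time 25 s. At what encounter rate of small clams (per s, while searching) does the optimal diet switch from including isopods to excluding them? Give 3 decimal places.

0.023 per s

The zero-one rule: include isopods iff E₂/h₂ > λE₁/(1+λh₁). Equality gives the switch point.
λE₁h₂ = E₂ + λE₂h₁ ⇒ λ = E₂/(E₁h₂ − E₂h₁) = 6.6/(350 − 60.72) = 0.02282 per s.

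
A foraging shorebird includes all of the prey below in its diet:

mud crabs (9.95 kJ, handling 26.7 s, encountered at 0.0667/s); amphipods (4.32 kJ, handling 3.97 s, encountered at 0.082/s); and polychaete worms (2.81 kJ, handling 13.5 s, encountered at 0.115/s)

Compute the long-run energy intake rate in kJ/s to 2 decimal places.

0.29 kJ/s

Energy encountered per unit search time: 0.0667×9.95 + 0.082×4.32 + 0.115×2.81 = 1.341 kJ/s.
Handling time per unit search time: 0.0667×26.7 + 0.082×3.97 + 0.115×13.5 = 3.659.
Rate = 1.341/(1 + 3.659) = 0.2878 kJ/s.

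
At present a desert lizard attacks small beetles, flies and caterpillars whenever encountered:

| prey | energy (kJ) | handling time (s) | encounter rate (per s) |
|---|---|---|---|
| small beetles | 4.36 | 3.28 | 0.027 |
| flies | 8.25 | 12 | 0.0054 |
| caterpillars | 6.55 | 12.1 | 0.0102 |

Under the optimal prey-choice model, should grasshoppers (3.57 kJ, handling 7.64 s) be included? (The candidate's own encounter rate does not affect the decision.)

Yes

Current rate: (0.027×4.36 + 0.0054×8.25 + 0.0102×6.55)/(1 + 0.027×3.28 + 0.0054×12 + 0.0102×12.1) = 0.1794 kJ/s.
grasshoppers: E/h = 3.57/7.64 = 0.4673 kJ/s.
Since 0.4673 > R, including grasshoppers increases the long-run rate.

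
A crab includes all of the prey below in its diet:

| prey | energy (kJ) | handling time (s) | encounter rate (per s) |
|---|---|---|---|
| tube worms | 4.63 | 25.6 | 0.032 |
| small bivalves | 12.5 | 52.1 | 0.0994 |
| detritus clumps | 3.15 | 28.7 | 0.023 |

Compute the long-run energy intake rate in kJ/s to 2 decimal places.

0.19 kJ/s

Energy encountered per unit search time: 0.032×4.63 + 0.0994×12.5 + 0.023×3.15 = 1.463 kJ/s.
Handling time per unit search time: 0.032×25.6 + 0.0994×52.1 + 0.023×28.7 = 6.658.
Rate = 1.463/(1 + 6.658) = 0.1911 kJ/s.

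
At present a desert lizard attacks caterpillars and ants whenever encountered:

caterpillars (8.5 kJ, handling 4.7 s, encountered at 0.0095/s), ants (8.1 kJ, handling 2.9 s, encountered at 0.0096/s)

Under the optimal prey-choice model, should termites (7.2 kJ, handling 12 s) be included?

Yes

Intake rate on the current diet: R = (0.0095×8.5 + 0.0096×8.1) / (1 + 0.0095×4.7 + 0.0096×2.9) = 0.1585/1.072 = 0.1478 kJ/s.
termites: E/h = 7.2/12 = 0.6 kJ/s.
0.6 > 0.1478, so adding termites raises the average — include it.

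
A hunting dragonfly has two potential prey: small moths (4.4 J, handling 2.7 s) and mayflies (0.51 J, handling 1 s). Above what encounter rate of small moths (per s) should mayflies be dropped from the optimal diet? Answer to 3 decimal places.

0.169 per s

Drop mayflies once their profitability E₂/h₂ falls below the rate achievable on small moths alone: E₂/h₂ = λE₁/(1 + λh₁).
Solve for λ: λE₁h₂ = E₂(1 + λh₁) → λ(E₁h₂ − E₂h₁) = E₂ → λ = E₂/(E₁h₂ − E₂h₁).
λ = 0.51/(4.4×1 − 0.51×2.7) = 0.51/3.023 = 0.1687 per s.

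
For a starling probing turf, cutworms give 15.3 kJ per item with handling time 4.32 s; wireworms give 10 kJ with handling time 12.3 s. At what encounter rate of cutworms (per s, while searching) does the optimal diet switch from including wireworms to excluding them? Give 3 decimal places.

0.069 per s

Drop wireworms once their profitability E₂/h₂ falls below the rate achievable on cutworms alone: E₂/h₂ = λE₁/(1 + λh₁).
Solve for λ: λE₁h₂ = E₂(1 + λh₁) → λ(E₁h₂ − E₂h₁) = E₂ → λ = E₂/(E₁h₂ − E₂h₁).
λ = 10/(15.3×12.3 − 10×4.32) = 10/145 = 0.06897 per s.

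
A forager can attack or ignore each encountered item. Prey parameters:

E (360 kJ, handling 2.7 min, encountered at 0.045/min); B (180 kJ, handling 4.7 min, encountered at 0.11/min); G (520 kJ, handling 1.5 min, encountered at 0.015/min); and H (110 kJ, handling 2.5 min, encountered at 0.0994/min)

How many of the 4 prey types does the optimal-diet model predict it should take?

4

Rank by E/h (kJ/min): G 347, E 133, H 44, B 38.3. Include each in turn until the next type's E/h falls below the running intake rate.
Rate on top 1: 7.628. E: 133 > 7.628 → include.
Rate on top 2: 20.98. H: 44 > 20.98 → include.
Rate on top 3: 25.09. B: 38.3 > 25.09 → include.
Optimal diet: G, E, H, B — 4 of 4 types.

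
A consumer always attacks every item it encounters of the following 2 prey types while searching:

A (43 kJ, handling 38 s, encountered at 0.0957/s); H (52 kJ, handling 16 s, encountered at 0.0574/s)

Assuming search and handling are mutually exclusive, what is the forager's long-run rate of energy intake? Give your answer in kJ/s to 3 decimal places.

R = Σλ_iE_i / (1 + Σλ_ih_i)
Numerator: 0.0957×43 + 0.0574×52 = 7.1
Denominator: 1 + 0.0957×38 + 0.0574×16 = 5.555
R = 7.1/5.555 = 1.278 kJ/s

1.278 kJ/s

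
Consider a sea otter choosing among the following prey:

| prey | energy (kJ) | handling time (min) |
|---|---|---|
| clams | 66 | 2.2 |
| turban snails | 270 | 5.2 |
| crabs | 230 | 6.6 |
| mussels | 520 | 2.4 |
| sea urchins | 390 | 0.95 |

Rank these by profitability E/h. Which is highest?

In descending order of E/h:
sea urchins: 390/0.95 = 411 kJ/min
mussels: 520/2.4 = 217 kJ/min
turban snails: 270/5.2 = 51.9 kJ/min
crabs: 230/6.6 = 34.8 kJ/min
clams: 66/2.2 = 30 kJ/min

sea urchins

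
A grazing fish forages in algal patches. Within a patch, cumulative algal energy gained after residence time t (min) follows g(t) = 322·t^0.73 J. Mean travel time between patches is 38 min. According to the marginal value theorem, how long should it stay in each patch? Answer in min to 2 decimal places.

By the marginal value theorem, leave when the instantaneous gain rate g'(t) equals the habitat-wide average g(t)/(T + t).
g'(t) = 0.73·322·t^-0.27. Setting 0.73·322·t^-0.27 = 322·t^0.73/(38+t) gives 0.73(38+t) = t, so 0.27·t = 0.73×38.
t* = 0.73×38/0.27 = 102.7 min.

102.74 min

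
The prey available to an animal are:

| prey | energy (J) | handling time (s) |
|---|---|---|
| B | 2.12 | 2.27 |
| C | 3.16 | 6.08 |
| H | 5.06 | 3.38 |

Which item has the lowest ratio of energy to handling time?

Profitability E/h (J/s): B = 2.12/2.27 = 0.934, C = 3.16/6.08 = 0.52, H = 5.06/3.38 = 1.5.
Ranked: H > B > C.

C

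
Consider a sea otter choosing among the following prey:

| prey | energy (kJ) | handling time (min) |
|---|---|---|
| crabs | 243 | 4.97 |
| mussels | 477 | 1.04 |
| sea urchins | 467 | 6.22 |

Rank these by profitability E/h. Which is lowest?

crabs

In descending order of E/h:
mussels: 477/1.04 = 459 kJ/min
sea urchins: 467/6.22 = 75.1 kJ/min
crabs: 243/4.97 = 48.9 kJ/min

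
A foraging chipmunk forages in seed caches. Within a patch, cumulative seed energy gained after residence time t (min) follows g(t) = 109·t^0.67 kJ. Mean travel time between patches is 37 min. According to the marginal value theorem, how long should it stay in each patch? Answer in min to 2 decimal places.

By the marginal value theorem, leave when the instantaneous gain rate g'(t) equals the habitat-wide average g(t)/(T + t).
g'(t) = 0.67·109·t^-0.33. Setting 0.67·109·t^-0.33 = 109·t^0.67/(37+t) gives 0.67(37+t) = t, so 0.33·t = 0.67×37.
t* = 0.67×37/0.33 = 75.12 min.

75.12 min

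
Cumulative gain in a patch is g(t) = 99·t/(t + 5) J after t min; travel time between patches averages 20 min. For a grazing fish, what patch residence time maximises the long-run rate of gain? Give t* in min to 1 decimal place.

10.0 min

Maximise g(t)/(T+t): set derivative to zero → g'(t)(T+t) = g(t).
g'(t) = 99·5/(t + 5)². Setting 99·5/(t+5)² = 99t/[(t+5)(20+t)] gives 5(20+t) = t(t+5), so t² = 5×20 = 100.
t* = √100 = 10 min.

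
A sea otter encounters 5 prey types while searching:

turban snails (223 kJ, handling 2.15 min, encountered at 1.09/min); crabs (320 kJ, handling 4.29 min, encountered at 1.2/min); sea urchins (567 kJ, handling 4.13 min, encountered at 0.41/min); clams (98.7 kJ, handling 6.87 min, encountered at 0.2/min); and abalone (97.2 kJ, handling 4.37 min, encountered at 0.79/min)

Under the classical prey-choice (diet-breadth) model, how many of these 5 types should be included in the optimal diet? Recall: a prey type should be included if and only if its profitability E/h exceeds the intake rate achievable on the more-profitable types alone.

Rank by E/h (kJ/min): sea urchins 137, turban snails 104, crabs 74.6, abalone 22.2, clams 14.4. Include each in turn until the next type's E/h falls below the running intake rate.
Rate on top 1: 86.31. turban snails: 104 > 86.31 → include.
Rate on top 2: 94.41. crabs: 74.6 < 94.41 → exclude; stop.
Optimal diet: sea urchins, turban snails — 2 of 5 types.

2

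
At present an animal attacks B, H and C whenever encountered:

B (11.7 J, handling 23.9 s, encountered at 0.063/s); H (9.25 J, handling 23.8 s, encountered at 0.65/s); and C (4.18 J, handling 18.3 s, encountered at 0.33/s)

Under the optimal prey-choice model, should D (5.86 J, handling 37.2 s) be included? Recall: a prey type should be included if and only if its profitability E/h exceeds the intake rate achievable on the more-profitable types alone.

No

Intake rate on the current diet: R = (0.063×11.7 + 0.65×9.25 + 0.33×4.18) / (1 + 0.063×23.9 + 0.65×23.8 + 0.33×18.3) = 8.129/24.01 = 0.3385 J/s.
D: E/h = 5.86/37.2 = 0.1575 J/s.
Since 0.1575 < R, time spent handling D is better spent searching.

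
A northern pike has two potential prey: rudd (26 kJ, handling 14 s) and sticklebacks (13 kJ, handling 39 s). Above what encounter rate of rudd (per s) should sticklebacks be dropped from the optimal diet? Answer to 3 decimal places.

0.016 per s

At the threshold, the rate on rudd alone equals the profitability of sticklebacks: λ·26/(1 + λ·14) = 13/39 = 0.3333.
Rearranging, λ(26 − 0.3333×14) = 0.3333, so λ = 0.3333/21.33 = 0.01562 per s.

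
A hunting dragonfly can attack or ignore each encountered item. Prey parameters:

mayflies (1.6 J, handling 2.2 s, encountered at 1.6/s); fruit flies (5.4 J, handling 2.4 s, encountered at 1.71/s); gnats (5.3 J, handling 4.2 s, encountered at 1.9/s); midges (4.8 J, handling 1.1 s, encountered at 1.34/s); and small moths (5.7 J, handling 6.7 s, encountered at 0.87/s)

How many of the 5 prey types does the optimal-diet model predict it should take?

1

Rank by E/h (J/s): midges 4.36, fruit flies 2.25, gnats 1.26, small moths 0.851, mayflies 0.727. Include each in turn until the next type's E/h falls below the running intake rate.
Rate on top 1: 2.6. fruit flies: 2.25 < 2.6 → exclude; stop.
Optimal diet: midges — 1 of 5 types.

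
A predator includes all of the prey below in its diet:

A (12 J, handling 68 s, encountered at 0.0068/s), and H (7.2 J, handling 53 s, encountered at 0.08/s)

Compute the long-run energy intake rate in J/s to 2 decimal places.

0.12 J/s

Energy encountered per unit search time: 0.0068×12 + 0.08×7.2 = 0.6576 J/s.
Handling time per unit search time: 0.0068×68 + 0.08×53 = 4.702.
Rate = 0.6576/(1 + 4.702) = 0.1153 J/s.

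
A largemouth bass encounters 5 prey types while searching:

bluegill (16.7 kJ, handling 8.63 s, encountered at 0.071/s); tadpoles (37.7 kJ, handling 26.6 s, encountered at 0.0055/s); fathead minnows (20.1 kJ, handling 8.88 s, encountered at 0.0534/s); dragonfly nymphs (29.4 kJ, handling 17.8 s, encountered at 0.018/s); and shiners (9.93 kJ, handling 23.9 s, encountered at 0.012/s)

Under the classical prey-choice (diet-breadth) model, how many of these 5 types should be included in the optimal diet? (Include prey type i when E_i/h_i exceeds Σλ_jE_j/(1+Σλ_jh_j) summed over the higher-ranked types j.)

E/h in descending order: fathead minnows 2.26, bluegill 1.94, dragonfly nymphs 1.65, tadpoles 1.42, shiners 0.415 kJ/s. The optimal diet is the largest prefix of this list for which every included type satisfies E_i/h_i > R on the types above it.
Rate on top 1: 0.7281. bluegill: 1.94 > 0.7281 → include.
Rate on top 2: 1.082. dragonfly nymphs: 1.65 > 1.082 → include.
Rate on top 3: 1.158. tadpoles: 1.42 > 1.158 → include.
Rate on top 4: 1.173. shiners: 0.415 < 1.173 → exclude; stop.
Optimal diet: fathead minnows, bluegill, dragonfly nymphs, tadpoles — 4 of 5 types.

4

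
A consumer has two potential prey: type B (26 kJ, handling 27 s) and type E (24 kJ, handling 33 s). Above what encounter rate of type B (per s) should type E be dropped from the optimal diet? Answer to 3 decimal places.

Drop type E once their profitability E₂/h₂ falls below the rate achievable on type B alone: E₂/h₂ = λE₁/(1 + λh₁).
Solve for λ: λE₁h₂ = E₂(1 + λh₁) → λ(E₁h₂ − E₂h₁) = E₂ → λ = E₂/(E₁h₂ − E₂h₁).
λ = 24/(26×33 − 24×27) = 24/210 = 0.1143 per s.

0.114 per s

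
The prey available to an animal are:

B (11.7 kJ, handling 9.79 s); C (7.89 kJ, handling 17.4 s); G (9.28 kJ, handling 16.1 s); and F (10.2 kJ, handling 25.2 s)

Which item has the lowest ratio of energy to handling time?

In descending order of E/h:
B: 11.7/9.79 = 1.2 kJ/s
G: 9.28/16.1 = 0.576 kJ/s
C: 7.89/17.4 = 0.453 kJ/s
F: 10.2/25.2 = 0.405 kJ/s

F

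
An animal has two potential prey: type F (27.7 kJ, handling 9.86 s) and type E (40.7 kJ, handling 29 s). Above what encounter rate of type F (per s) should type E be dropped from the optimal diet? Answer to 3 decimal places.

0.101 per s

The zero-one rule: include type E iff E₂/h₂ > λE₁/(1+λh₁). Equality gives the switch point.
λE₁h₂ = E₂ + λE₂h₁ ⇒ λ = E₂/(E₁h₂ − E₂h₁) = 40.7/(803.3 − 401.3) = 0.1012 per s.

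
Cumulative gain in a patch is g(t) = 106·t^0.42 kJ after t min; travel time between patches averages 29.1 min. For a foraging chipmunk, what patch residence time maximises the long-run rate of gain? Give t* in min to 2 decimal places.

By the marginal value theorem, leave when the instantaneous gain rate g'(t) equals the habitat-wide average g(t)/(T + t).
g'(t) = 0.42·106·t^-0.58. Setting 0.42·106·t^-0.58 = 106·t^0.42/(29.1+t) gives 0.42(29.1+t) = t, so 0.58·t = 0.42×29.1.
t* = 0.42×29.1/0.58 = 21.07 min.

21.07 min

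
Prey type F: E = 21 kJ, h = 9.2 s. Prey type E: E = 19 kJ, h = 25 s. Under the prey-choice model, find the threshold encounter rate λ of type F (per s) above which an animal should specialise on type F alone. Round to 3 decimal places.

0.054 per s

Drop type E once their profitability E₂/h₂ falls below the rate achievable on type F alone: E₂/h₂ = λE₁/(1 + λh₁).
Solve for λ: λE₁h₂ = E₂(1 + λh₁) → λ(E₁h₂ − E₂h₁) = E₂ → λ = E₂/(E₁h₂ − E₂h₁).
λ = 19/(21×25 − 19×9.2) = 19/350.2 = 0.05425 per s.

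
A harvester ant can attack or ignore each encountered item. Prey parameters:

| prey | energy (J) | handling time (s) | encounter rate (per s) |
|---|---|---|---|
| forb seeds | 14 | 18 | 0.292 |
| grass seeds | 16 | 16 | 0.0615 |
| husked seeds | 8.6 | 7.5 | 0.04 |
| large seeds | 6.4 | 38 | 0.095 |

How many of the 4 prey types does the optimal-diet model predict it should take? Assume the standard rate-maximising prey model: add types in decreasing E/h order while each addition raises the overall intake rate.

3

Rank by E/h (J/s): husked seeds 1.15, grass seeds 1, forb seeds 0.778, large seeds 0.168. Include each in turn until the next type's E/h falls below the running intake rate.
Rate on top 1: 0.2646. grass seeds: 1 > 0.2646 → include.
Rate on top 2: 0.5814. forb seeds: 0.778 > 0.5814 → include.
Rate on top 3: 0.7183. large seeds: 0.168 < 0.7183 → exclude; stop.
Optimal diet: husked seeds, grass seeds, forb seeds — 3 of 4 types.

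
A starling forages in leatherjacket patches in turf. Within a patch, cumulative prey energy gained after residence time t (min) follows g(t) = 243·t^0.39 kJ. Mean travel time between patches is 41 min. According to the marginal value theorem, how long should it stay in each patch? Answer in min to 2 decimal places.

By the marginal value theorem, leave when the instantaneous gain rate g'(t) equals the habitat-wide average g(t)/(T + t).
g'(t) = 0.39·243·t^-0.61. Setting 0.39·243·t^-0.61 = 243·t^0.39/(41+t) gives 0.39(41+t) = t, so 0.61·t = 0.39×41.
t* = 0.39×41/0.61 = 26.21 min.

26.21 min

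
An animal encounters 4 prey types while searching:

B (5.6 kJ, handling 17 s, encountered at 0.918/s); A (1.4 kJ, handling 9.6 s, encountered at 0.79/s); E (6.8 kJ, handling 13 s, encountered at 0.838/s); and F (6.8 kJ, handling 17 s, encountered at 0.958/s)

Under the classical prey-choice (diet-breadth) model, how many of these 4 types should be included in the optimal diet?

1

E/h in descending order: E 0.523, F 0.4, B 0.329, A 0.146 kJ/s. The optimal diet is the largest prefix of this list for which every included type satisfies E_i/h_i > R on the types above it.
Rate on top 1: 0.4791. F: 0.4 < 0.4791 → exclude; stop.
Optimal diet: E — 1 of 4 types.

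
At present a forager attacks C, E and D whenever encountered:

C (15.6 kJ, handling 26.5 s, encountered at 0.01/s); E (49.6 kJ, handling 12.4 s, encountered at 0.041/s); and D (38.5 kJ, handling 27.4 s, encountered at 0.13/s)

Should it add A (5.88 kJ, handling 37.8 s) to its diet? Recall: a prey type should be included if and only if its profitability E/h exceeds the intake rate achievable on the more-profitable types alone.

No

Intake rate on the current diet: R = (0.01×15.6 + 0.041×49.6 + 0.13×38.5) / (1 + 0.01×26.5 + 0.041×12.4 + 0.13×27.4) = 7.195/5.335 = 1.348 kJ/s.
A: E/h = 5.88/37.8 = 0.1556 kJ/s.
Since 0.1556 < R, time spent handling A is better spent searching.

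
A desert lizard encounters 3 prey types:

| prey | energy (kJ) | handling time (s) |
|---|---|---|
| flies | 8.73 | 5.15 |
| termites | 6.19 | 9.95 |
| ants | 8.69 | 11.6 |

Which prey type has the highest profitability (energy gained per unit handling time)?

flies

In descending order of E/h:
flies: 8.73/5.15 = 1.7 kJ/s
ants: 8.69/11.6 = 0.749 kJ/s
termites: 6.19/9.95 = 0.622 kJ/s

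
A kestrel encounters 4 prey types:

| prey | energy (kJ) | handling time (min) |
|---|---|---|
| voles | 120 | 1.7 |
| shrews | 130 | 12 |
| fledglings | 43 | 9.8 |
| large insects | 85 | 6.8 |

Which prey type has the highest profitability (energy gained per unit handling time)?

Profitability E/h (kJ/min): voles = 120/1.7 = 70.6, shrews = 130/12 = 10.8, fledglings = 43/9.8 = 4.39, large insects = 85/6.8 = 12.5.
Ranked: voles > large insects > shrews > fledglings.

voles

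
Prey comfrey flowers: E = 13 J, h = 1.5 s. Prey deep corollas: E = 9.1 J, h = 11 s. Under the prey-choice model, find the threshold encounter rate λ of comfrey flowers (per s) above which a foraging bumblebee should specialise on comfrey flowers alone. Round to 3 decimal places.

At the threshold, the rate on comfrey flowers alone equals the profitability of deep corollas: λ·13/(1 + λ·1.5) = 9.1/11 = 0.8273.
Rearranging, λ(13 − 0.8273×1.5) = 0.8273, so λ = 0.8273/11.76 = 0.07035 per s.

0.070 per s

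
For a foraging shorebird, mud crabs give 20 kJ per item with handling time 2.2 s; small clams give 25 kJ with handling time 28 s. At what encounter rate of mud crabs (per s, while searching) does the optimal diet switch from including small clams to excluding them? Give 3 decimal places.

At the threshold, the rate on mud crabs alone equals the profitability of small clams: λ·20/(1 + λ·2.2) = 25/28 = 0.8929.
Rearranging, λ(20 − 0.8929×2.2) = 0.8929, so λ = 0.8929/18.04 = 0.0495 per s.

0.050 per s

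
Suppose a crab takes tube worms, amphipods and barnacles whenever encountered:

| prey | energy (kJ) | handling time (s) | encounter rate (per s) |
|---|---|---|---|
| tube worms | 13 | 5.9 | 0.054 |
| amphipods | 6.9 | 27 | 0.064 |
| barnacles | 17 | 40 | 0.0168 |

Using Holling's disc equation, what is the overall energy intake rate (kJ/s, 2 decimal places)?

R = (0.054×13 + 0.064×6.9 + 0.0168×17) / (1 + 0.054×5.9 + 0.064×27 + 0.0168×40) = 1.429/3.719 = 0.3843 kJ/s.

0.38 kJ/s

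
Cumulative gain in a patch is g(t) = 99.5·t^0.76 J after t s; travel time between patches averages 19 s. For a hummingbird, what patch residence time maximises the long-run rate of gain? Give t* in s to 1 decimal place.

Maximise g(t)/(T+t): set derivative to zero → g'(t)(T+t) = g(t).
g'(t) = 0.76·99.5·t^-0.24. Setting 0.76·99.5·t^-0.24 = 99.5·t^0.76/(19+t) gives 0.76(19+t) = t, so 0.24·t = 0.76×19.
t* = 0.76×19/0.24 = 60.17 s.

60.2 s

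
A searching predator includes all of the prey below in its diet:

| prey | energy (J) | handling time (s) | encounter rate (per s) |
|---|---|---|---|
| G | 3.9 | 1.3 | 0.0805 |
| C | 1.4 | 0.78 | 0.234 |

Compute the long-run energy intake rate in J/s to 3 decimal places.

0.498 J/s

R = Σλ_iE_i / (1 + Σλ_ih_i)
Numerator: 0.0805×3.9 + 0.234×1.4 = 0.6416
Denominator: 1 + 0.0805×1.3 + 0.234×0.78 = 1.287
R = 0.6416/1.287 = 0.4984 J/s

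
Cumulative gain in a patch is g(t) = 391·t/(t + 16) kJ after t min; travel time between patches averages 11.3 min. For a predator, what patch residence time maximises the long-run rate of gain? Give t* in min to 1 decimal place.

13.4 min

By the marginal value theorem, leave when the instantaneous gain rate g'(t) equals the habitat-wide average g(t)/(T + t).
g'(t) = 391·16/(t + 16)². Setting 391·16/(t+16)² = 391t/[(t+16)(11.3+t)] gives 16(11.3+t) = t(t+16), so t² = 16×11.3 = 180.8.
t* = √180.8 = 13.45 min.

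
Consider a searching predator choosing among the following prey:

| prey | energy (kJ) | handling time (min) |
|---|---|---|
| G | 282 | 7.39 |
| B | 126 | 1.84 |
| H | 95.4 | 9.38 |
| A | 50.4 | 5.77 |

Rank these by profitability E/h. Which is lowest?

Profitability E/h (kJ/min): G = 282/7.39 = 38.2, B = 126/1.84 = 68.5, H = 95.4/9.38 = 10.2, A = 50.4/5.77 = 8.73.
Ranked: B > G > H > A.

A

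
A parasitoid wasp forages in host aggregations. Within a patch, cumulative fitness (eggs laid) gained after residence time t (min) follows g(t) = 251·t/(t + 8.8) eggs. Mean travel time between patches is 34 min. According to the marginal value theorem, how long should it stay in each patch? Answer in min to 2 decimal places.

17.30 min

By the marginal value theorem, leave when the instantaneous gain rate g'(t) equals the habitat-wide average g(t)/(T + t).
g'(t) = 251·8.8/(t + 8.8)². Setting 251·8.8/(t+8.8)² = 251t/[(t+8.8)(34+t)] gives 8.8(34+t) = t(t+8.8), so t² = 8.8×34 = 299.2.
t* = √299.2 = 17.3 min.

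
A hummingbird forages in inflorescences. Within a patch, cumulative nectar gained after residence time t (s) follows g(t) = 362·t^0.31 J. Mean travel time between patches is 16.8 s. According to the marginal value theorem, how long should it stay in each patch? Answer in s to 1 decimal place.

7.5 s

Optimal t* satisfies g'(t*) = g(t*)/(T + t*).
g'(t) = 0.31·362·t^-0.69. Setting 0.31·362·t^-0.69 = 362·t^0.31/(16.8+t) gives 0.31(16.8+t) = t, so 0.69·t = 0.31×16.8.
t* = 0.31×16.8/0.69 = 7.548 s.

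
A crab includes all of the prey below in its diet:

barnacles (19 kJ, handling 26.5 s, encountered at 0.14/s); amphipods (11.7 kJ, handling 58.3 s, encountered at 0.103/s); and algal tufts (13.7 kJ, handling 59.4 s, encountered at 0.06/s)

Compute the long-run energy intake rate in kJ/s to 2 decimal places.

R = (0.14×19 + 0.103×11.7 + 0.06×13.7) / (1 + 0.14×26.5 + 0.103×58.3 + 0.06×59.4) = 4.687/14.28 = 0.3283 kJ/s.

0.33 kJ/s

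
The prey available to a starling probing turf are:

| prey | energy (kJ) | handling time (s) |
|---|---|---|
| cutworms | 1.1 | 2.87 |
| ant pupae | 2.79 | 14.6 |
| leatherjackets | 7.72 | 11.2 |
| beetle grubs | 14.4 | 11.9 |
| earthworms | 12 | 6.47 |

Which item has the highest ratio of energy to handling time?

earthworms

Profitability E/h (kJ/s): cutworms = 1.1/2.87 = 0.383, ant pupae = 2.79/14.6 = 0.191, leatherjackets = 7.72/11.2 = 0.689, beetle grubs = 14.4/11.9 = 1.21, earthworms = 12/6.47 = 1.85.
Ranked: earthworms > beetle grubs > leatherjackets > cutworms > ant pupae.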